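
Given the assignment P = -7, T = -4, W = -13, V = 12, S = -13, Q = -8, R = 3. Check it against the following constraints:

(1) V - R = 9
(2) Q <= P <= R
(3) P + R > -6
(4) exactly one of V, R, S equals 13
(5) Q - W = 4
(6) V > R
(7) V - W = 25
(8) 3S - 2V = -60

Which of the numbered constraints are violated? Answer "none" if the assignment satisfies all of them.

Constraints 4, 5, and 8 do not hold.

(1) V - R = 12 - 3 = 9 — satisfied.
(2) values -8 <= -7 <= 3 — satisfied.
(3) P + R = -7 + 3 = -4; -4 > -6 — satisfied.
(4) V=12, R=3, S=-13; 0 of them equal 13, not exactly one — violated.
(5) Q - W = -8 - (-13) = 5, not 4 — violated.
(6) V = 12, R = 3; 12 > 3 — satisfied.
(7) V - W = 12 - (-13) = 25 — satisfied.
(8) 3S - 2V = 3(-13) - 2(12) = -63, not -60 — violated.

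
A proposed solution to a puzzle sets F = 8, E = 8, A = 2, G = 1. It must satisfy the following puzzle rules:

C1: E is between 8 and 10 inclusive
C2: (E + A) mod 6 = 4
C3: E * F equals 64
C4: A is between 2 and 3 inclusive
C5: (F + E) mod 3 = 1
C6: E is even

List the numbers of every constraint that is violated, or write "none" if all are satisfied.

All constraints are satisfied.

C1: E = 8 lies in [8, 10] — holds.
C2: E + A = 10; 10 mod 6 = 4 — holds.
C3: E * F = 8 * 8 = 64 — holds.
C4: A = 2 lies in [2, 3] — holds.
C5: F + E = 16; 16 mod 3 = 1 — holds.
C6: E = 8 is even — holds.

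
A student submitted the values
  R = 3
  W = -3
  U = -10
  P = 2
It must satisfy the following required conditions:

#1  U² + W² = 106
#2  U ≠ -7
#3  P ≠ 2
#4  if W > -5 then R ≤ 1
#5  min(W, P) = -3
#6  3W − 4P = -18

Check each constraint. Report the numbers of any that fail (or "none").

Violated: 1, 3, 4, and 6.

#1 U² + W² = (-10)² + (-3)² = 100 + 9 = 109, not 106 — violated.
#2 U = -10, and -10 ≠ -7 — satisfied.
#3 P = 2, but 2 is required to differ — violated.
#4 W = -3 > -5, so we need R ≤ 1; but R = 3 > 1 — violated.
#5 min(-3, 2) = -3 — satisfied.
#6 3W − 4P = 3(-3) − 4(2) = -17, not -18 — violated.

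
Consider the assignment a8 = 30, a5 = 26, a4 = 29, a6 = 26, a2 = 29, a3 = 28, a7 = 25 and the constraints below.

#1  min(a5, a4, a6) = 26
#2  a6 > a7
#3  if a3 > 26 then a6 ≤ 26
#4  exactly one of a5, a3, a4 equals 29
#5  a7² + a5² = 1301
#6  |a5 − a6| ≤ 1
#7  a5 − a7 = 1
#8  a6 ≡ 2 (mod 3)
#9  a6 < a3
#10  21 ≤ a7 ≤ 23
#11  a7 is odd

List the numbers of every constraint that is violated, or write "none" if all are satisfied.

#1 min(26, 29, 26) = 26  true
#2 a6 = 26, a7 = 25; 26 > 25  true
#3 a3 = 28 > 26, so we need a6 ≤ 26; a6 = 26 ≤ 26  true
#4 a5=26, a3=28, a4=29; 1 of them equals 29  true
#5 a7² + a5² = 25² + 26² = 625 + 676 = 1301  true
#6 |26 − 26| = 0; 0 ≤ 1  true
#7 a5 − a7 = 26 − 25 = 1  true
#8 26 mod 3 = 2  true
#9 a6 = 26, a3 = 28; 26 < 28  true
#10 a7 = 25 is outside [21, 23]  false
#11 a7 = 25 is odd  true

Constraint 10 does not hold.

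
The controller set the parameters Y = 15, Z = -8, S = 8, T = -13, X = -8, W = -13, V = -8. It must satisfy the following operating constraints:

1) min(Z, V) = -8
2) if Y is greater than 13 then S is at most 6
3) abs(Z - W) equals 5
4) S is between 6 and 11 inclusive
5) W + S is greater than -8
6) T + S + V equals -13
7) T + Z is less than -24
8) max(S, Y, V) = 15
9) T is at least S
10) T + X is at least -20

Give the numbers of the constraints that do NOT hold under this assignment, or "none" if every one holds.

Constraints 2, 7, 9, and 10 do not hold.

1) min(-8, -8) = -8  OK
2) Y = 15 > 13, so we need S ≤ 6; but S = 8 > 6  FAIL
3) abs(-8 - (-13)) = 5  OK
4) S = 8 lies in [6, 11]  OK
5) W + S = -13 + 8 = -5; -5 > -8  OK
6) T + S + V = -13 + 8 + (-8) = -13  OK
7) T + Z = -13 + (-8) = -21; -21 ≥ -24, bound -24 not met  FAIL
8) max(8, 15, -8) = 15  OK
9) T = -13, S = 8; -13 < 8 (want ≥)  FAIL
10) T + X = -13 + (-8) = -21; -21 < -20, bound -20 not met  FAIL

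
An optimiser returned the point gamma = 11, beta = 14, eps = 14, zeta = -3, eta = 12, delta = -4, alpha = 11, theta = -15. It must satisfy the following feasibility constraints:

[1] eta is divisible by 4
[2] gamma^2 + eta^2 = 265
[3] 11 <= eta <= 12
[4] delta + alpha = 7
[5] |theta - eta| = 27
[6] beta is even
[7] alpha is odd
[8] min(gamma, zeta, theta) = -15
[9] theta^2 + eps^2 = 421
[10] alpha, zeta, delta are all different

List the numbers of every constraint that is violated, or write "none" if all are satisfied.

The assignment satisfies every constraint.

[1] 12 / 4 = 3, so 4 divides 12  true
[2] gamma^2 + eta^2 = 11^2 + 12^2 = 121 + 144 = 265  true
[3] eta = 12 lies in [11, 12]  true
[4] delta + alpha = -4 + 11 = 7  true
[5] |-15 - 12| = 27  true
[6] beta = 14 is even  true
[7] alpha = 11 is odd  true
[8] min(11, -3, -15) = -15  true
[9] theta^2 + eps^2 = (-15)^2 + 14^2 = 225 + 196 = 421  true
[10] values 11, -3, -4 are pairwise distinct  true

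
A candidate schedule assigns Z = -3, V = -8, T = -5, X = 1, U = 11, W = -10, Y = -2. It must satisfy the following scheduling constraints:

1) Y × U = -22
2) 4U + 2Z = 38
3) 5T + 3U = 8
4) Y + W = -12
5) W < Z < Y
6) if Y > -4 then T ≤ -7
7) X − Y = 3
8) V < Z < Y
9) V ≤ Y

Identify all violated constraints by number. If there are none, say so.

1) Y × U = -2 × 11 = -22  true
2) 4U + 2Z = 4(11) + 2(-3) = 38  true
3) 5T + 3U = 5(-5) + 3(11) = 8  true
4) Y + W = -2 + (-10) = -12  true
5) values -10 < -3 < -2  true
6) Y = -2 > -4, so we need T ≤ -7; but T = -5 > -7  false
7) X − Y = 1 − (-2) = 3  true
8) values -8 < -3 < -2  true
9) V = -8, Y = -2; -8 ≤ -2  true

No — constraint 6 is not satisfied.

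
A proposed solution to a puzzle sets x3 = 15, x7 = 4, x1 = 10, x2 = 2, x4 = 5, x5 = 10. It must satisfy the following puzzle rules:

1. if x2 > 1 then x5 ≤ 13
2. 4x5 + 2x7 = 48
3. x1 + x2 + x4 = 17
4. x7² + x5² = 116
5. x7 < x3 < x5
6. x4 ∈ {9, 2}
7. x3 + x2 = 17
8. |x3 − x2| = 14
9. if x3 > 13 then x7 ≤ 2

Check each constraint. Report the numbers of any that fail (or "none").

The assignment fails constraints 5, 6, 8, and 9.

1. x2 = 2 > 1, so we need x5 ≤ 13; x5 = 10 ≤ 13 — OK.
2. 4x5 + 2x7 = 4(10) + 2(4) = 48 — OK.
3. x1 + x2 + x4 = 10 + 2 + 5 = 17 — OK.
4. x7² + x5² = 4² + 10² = 16 + 100 = 116 — OK.
5. values 4, 15, 10; x3 = 15 is not < x5 = 10 — violated.
6. x4 = 5 is not in {9, 2} — violated.
7. x3 + x2 = 15 + 2 = 17 — OK.
8. |15 − 2| = 13, not 14 — violated.
9. x3 = 15 > 13, so we need x7 ≤ 2; but x7 = 4 > 2 — violated.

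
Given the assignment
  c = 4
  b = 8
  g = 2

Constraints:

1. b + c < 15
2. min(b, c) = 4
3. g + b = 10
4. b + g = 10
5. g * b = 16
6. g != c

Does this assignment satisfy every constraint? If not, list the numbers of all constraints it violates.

1. b + c = 8 + 4 = 12; 12 < 15 — OK.
2. min(8, 4) = 4 — OK.
3. g + b = 2 + 8 = 10 — OK.
4. b + g = 8 + 2 = 10 — OK.
5. g * b = 2 * 8 = 16 — OK.
6. g = 2, c = 4; distinct — OK.

Yes — all constraints hold.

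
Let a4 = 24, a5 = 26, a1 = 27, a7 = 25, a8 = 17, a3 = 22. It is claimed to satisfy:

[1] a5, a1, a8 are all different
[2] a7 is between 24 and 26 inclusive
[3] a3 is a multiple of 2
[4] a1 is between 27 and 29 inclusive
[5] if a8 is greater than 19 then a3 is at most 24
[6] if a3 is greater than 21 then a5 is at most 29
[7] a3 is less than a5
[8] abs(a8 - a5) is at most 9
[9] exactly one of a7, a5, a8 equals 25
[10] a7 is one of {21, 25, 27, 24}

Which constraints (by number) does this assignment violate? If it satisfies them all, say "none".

[1] values 26, 27, 17 are pairwise distinct  yes
[2] a7 = 25 lies in [24, 26]  yes
[3] 22 / 2 = 11, so 2 divides 22  yes
[4] a1 = 27 lies in [27, 29]  yes
[5] a8 = 17, not > 19; antecedent false, conditional vacuously true  yes
[6] a3 = 22 > 21, so we need a5 ≤ 29; a5 = 26 ≤ 29  yes
[7] a3 = 22, a5 = 26; 22 < 26  yes
[8] abs(17 - 26) = 9; 9 ≤ 9  yes
[9] a7=25, a5=26, a8=17; 1 of them equals 25  yes
[10] a7 = 25 is in {21, 25, 27, 24}  yes

None — every constraint holds.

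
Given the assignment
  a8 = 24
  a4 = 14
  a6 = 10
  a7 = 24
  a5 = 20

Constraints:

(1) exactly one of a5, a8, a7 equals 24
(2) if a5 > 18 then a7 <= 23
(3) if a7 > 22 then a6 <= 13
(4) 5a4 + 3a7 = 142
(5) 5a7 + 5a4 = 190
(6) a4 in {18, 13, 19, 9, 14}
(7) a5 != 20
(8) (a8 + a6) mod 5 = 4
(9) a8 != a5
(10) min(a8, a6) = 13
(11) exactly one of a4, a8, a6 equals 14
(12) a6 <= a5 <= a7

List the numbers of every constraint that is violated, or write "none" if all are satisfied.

(1) a5=20, a8=24, a7=24; 2 of them equal 24, not exactly one  false
(2) a5 = 20 > 18, so we need a7 ≤ 23; but a7 = 24 > 23  false
(3) a7 = 24 > 22, so we need a6 ≤ 13; a6 = 10 ≤ 13  true
(4) 5a4 + 3a7 = 5(14) + 3(24) = 142  true
(5) 5a7 + 5a4 = 5(24) + 5(14) = 190  true
(6) a4 = 14 is in {18, 13, 19, 9, 14}  true
(7) a5 = 20, but 20 is required to differ  false
(8) a8 + a6 = 34; 34 mod 5 = 4  true
(9) a8 = 24, a5 = 20; distinct  true
(10) min(24, 10) = 10, not 13  false
(11) a4=14, a8=24, a6=10; 1 of them equals 14  true
(12) values 10 <= 20 <= 24  true

No — constraints 1, 2, 7, and 10 are not satisfied.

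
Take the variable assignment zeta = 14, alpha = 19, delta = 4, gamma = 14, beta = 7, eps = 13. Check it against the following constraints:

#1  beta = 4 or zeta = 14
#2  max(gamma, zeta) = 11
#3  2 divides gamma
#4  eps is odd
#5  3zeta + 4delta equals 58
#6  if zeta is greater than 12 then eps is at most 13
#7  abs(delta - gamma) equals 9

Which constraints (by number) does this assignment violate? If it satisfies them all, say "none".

#1 beta = 7 ≠ 4, but zeta = 14 = 14 (second disjunct)  OK
#2 max(14, 14) = 14, not 11  FAIL
#3 14 / 2 = 7, so 2 divides 14  OK
#4 eps = 13 is odd  OK
#5 3zeta + 4delta = 3(14) + 4(4) = 58  OK
#6 zeta = 14 > 12, so we need eps ≤ 13; eps = 13 ≤ 13  OK
#7 abs(4 - 14) = 10, not 9  FAIL

Constraints 2 and 7 do not hold.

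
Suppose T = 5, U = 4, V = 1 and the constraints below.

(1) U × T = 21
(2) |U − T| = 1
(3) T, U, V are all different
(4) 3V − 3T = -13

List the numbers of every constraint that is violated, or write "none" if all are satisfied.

Constraints 1, 4 are violated.

(1) U × T = 4 × 5 = 20, not 21 — fails.
(2) |4 − 5| = 1 — holds.
(3) values 5, 4, 1 are pairwise distinct — holds.
(4) 3V − 3T = 3(1) − 3(5) = -12, not -13 — fails.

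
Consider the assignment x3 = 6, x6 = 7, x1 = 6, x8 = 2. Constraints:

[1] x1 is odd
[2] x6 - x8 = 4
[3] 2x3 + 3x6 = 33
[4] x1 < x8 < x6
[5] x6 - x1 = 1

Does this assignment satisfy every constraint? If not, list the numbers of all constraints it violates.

No — constraints 1, 2, and 4 are not satisfied.

[1] x1 = 6 is even  ✗
[2] x6 - x8 = 7 - 2 = 5, not 4  ✗
[3] 2x3 + 3x6 = 2(6) + 3(7) = 33  ✓
[4] values 6, 2, 7; x1 = 6 is not < x8 = 2  ✗
[5] x6 - x1 = 7 - 6 = 1  ✓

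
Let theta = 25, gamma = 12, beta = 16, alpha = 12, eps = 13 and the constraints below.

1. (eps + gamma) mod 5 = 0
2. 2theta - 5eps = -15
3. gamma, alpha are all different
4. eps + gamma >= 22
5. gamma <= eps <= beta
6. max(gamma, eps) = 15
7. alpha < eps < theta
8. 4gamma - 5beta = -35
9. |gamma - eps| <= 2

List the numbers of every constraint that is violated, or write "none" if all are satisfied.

Violated: 3, 6, and 8.

1. eps + gamma = 25; 25 mod 5 = 0 — satisfied.
2. 2theta - 5eps = 2(25) - 5(13) = -15 — satisfied.
3. gamma = alpha = 12, not all different — violated.
4. eps + gamma = 13 + 12 = 25; 25 ≥ 22 — satisfied.
5. values 12 <= 13 <= 16 — satisfied.
6. max(12, 13) = 13, not 15 — violated.
7. values 12 < 13 < 25 — satisfied.
8. 4gamma - 5beta = 4(12) - 5(16) = -32, not -35 — violated.
9. |12 - 13| = 1; 1 ≤ 2 — satisfied.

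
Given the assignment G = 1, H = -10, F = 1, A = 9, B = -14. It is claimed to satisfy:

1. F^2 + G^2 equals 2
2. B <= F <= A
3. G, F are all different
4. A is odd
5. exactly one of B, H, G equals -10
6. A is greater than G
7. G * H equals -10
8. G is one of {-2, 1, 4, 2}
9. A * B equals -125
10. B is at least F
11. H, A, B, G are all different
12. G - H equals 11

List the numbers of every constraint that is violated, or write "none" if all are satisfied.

No — constraints 3, 9, 10 are not satisfied.

1. F^2 + G^2 = 1^2 + 1^2 = 1 + 1 = 2  OK
2. values -14 <= 1 <= 9  OK
3. G = F = 1, not all different  FAIL
4. A = 9 is odd  OK
5. B=-14, H=-10, G=1; 1 of them equals -10  OK
6. A = 9, G = 1; 9 > 1  OK
7. G * H = 1 * (-10) = -10  OK
8. G = 1 is in {-2, 1, 4, 2}  OK
9. A * B = 9 * (-14) = -126, not -125  FAIL
10. B = -14, F = 1; -14 < 1 (want ≥)  FAIL
11. values -10, 9, -14, 1 are pairwise distinct  OK
12. G - H = 1 - (-10) = 11  OK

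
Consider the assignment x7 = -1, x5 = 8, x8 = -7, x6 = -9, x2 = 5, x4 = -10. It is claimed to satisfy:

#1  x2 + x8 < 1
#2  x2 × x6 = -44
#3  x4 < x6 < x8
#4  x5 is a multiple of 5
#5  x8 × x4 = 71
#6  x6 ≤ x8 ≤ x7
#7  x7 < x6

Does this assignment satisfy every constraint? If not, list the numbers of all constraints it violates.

Constraints 2, 4, 5, and 7 are violated.

#1 x2 + x8 = 5 + (-7) = -2; -2 < 1 — OK.
#2 x2 × x6 = 5 × (-9) = -45, not -44 — violated.
#3 values -10 < -9 < -7 — OK.
#4 8 = 5×1 + 3, so 5 does not divide 8 — violated.
#5 x8 × x4 = -7 × (-10) = 70, not 71 — violated.
#6 values -9 ≤ -7 ≤ -1 — OK.
#7 x7 = -1, x6 = -9; -1 ≥ -9 (want <) — violated.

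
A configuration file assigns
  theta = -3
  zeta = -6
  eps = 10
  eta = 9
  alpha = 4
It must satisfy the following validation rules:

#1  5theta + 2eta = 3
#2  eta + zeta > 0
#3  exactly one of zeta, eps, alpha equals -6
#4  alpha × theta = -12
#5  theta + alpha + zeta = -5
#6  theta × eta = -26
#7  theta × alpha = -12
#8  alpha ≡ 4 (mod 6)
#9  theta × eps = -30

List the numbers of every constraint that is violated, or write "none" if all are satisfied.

Constraint 6 is violated.

#1 5theta + 2eta = 5(-3) + 2(9) = 3  ✓
#2 eta + zeta = 9 + (-6) = 3; 3 > 0  ✓
#3 zeta=-6, eps=10, alpha=4; 1 of them equals -6  ✓
#4 alpha × theta = 4 × (-3) = -12  ✓
#5 theta + alpha + zeta = -3 + 4 + (-6) = -5  ✓
#6 theta × eta = -3 × 9 = -27, not -26  ✗
#7 theta × alpha = -3 × 4 = -12  ✓
#8 4 mod 6 = 4  ✓
#9 theta × eps = -3 × 10 = -30  ✓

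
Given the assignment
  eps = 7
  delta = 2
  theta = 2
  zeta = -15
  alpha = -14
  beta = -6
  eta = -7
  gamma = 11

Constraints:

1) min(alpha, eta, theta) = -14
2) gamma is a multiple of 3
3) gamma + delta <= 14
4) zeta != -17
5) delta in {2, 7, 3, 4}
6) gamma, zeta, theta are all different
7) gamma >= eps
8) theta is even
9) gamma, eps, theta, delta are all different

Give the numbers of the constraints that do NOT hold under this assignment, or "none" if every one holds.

1) min(-14, -7, 2) = -14 — holds.
2) 11 = 3*3 + 2, so 3 does not divide 11 — does not hold.
3) gamma + delta = 11 + 2 = 13; 13 ≤ 14 — holds.
4) zeta = -15, and -15 ≠ -17 — holds.
5) delta = 2 is in {2, 7, 3, 4} — holds.
6) values 11, -15, 2 are pairwise distinct — holds.
7) gamma = 11, eps = 7; 11 ≥ 7 — holds.
8) theta = 2 is even — holds.
9) theta = delta = 2, not all different — does not hold.

Violated: 2 and 9.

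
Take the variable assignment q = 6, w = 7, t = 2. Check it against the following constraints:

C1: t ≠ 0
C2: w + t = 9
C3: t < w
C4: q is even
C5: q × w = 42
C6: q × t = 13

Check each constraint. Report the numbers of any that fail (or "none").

Constraint 6 does not hold.

C1: t = 2, and 2 ≠ 0 — OK.
C2: w + t = 7 + 2 = 9 — OK.
C3: t = 2, w = 7; 2 < 7 — OK.
C4: q = 6 is even — OK.
C5: q × w = 6 × 7 = 42 — OK.
C6: q × t = 6 × 2 = 12, not 13 — violated.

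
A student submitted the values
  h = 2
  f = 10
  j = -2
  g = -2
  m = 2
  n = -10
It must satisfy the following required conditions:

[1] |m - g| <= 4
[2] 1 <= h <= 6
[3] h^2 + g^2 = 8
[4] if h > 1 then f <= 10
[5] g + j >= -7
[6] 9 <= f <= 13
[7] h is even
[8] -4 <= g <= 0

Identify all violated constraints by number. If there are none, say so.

All constraints are satisfied.

[1] |2 - (-2)| = 4; 4 ≤ 4  holds
[2] h = 2 lies in [1, 6]  holds
[3] h^2 + g^2 = 2^2 + (-2)^2 = 4 + 4 = 8  holds
[4] h = 2 > 1, so we need f ≤ 10; f = 10 ≤ 10  holds
[5] g + j = -2 + (-2) = -4; -4 ≥ -7  holds
[6] f = 10 lies in [9, 13]  holds
[7] h = 2 is even  holds
[8] g = -2 lies in [-4, 0]  holds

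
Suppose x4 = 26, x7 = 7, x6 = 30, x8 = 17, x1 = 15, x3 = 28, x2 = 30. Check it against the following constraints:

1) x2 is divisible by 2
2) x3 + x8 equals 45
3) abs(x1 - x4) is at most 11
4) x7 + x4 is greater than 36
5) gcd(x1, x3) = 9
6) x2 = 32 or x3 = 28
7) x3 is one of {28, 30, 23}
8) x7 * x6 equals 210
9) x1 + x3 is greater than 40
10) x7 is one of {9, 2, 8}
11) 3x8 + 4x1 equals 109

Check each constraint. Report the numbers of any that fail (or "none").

Constraints 4, 5, 10, 11 do not hold.

1) 30 / 2 = 15, so 2 divides 30  true
2) x3 + x8 = 28 + 17 = 45  true
3) abs(15 - 26) = 11; 11 ≤ 11  true
4) x7 + x4 = 7 + 26 = 33; 33 ≤ 36, bound 36 not met  false
5) gcd(15, 28) = 1, not 9  false
6) x2 = 30 ≠ 32, but x3 = 28 = 28 (second disjunct)  true
7) x3 = 28 is in {28, 30, 23}  true
8) x7 * x6 = 7 * 30 = 210  true
9) x1 + x3 = 15 + 28 = 43; 43 > 40  true
10) x7 = 7 is not in {9, 2, 8}  false
11) 3x8 + 4x1 = 3(17) + 4(15) = 111, not 109  false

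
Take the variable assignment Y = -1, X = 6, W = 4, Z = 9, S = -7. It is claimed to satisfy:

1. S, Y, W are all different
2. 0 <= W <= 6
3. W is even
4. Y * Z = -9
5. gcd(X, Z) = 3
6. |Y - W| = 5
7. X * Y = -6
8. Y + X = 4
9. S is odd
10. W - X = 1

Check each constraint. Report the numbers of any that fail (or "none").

Constraints 8, 10 do not hold.

1. values -7, -1, 4 are pairwise distinct  ✓
2. W = 4 lies in [0, 6]  ✓
3. W = 4 is even  ✓
4. Y * Z = -1 * 9 = -9  ✓
5. gcd(6, 9) = 3  ✓
6. |-1 - 4| = 5  ✓
7. X * Y = 6 * (-1) = -6  ✓
8. Y + X = -1 + 6 = 5, not 4  ✗
9. S = -7 is odd  ✓
10. W - X = 4 - 6 = -2, not 1  ✗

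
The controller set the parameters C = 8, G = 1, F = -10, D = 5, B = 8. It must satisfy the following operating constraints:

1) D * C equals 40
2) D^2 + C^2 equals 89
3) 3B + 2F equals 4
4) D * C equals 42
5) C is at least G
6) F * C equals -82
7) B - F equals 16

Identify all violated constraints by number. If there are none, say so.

1) D * C = 5 * 8 = 40 — satisfied.
2) D^2 + C^2 = 5^2 + 8^2 = 25 + 64 = 89 — satisfied.
3) 3B + 2F = 3(8) + 2(-10) = 4 — satisfied.
4) D * C = 5 * 8 = 40, not 42 — violated.
5) C = 8, G = 1; 8 ≥ 1 — satisfied.
6) F * C = -10 * 8 = -80, not -82 — violated.
7) B - F = 8 - (-10) = 18, not 16 — violated.

The assignment fails constraints 4, 6, and 7.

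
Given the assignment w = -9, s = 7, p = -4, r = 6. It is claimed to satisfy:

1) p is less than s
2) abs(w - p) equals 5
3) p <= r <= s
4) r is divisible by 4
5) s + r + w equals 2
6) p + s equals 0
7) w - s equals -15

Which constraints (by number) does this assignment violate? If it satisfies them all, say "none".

1) p = -4, s = 7; -4 < 7 — holds.
2) abs(-9 - (-4)) = 5 — holds.
3) values -4 <= 6 <= 7 — holds.
4) 6 = 4*1 + 2, so 4 does not divide 6 — fails.
5) s + r + w = 7 + 6 + (-9) = 4, not 2 — fails.
6) p + s = -4 + 7 = 3, not 0 — fails.
7) w - s = -9 - 7 = -16, not -15 — fails.

The assignment fails constraints 4, 5, 6, 7.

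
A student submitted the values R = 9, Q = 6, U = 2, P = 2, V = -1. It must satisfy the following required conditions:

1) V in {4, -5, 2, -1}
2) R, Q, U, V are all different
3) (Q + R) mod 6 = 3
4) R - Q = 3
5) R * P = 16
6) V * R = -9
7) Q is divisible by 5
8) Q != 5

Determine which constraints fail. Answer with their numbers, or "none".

The assignment fails constraints 5 and 7.

1) V = -1 is in {4, -5, 2, -1} — OK.
2) values 9, 6, 2, -1 are pairwise distinct — OK.
3) Q + R = 15; 15 mod 6 = 3 — OK.
4) R - Q = 9 - 6 = 3 — OK.
5) R * P = 9 * 2 = 18, not 16 — violated.
6) V * R = -1 * 9 = -9 — OK.
7) 6 = 5*1 + 1, so 5 does not divide 6 — violated.
8) Q = 6, and 6 ≠ 5 — OK.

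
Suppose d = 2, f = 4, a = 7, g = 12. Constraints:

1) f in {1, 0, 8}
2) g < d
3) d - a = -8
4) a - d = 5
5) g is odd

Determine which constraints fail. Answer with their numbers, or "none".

No — constraints 1, 2, 3, 5 are not satisfied.

1) f = 4 is not in {1, 0, 8} — does not hold.
2) g = 12, d = 2; 12 ≥ 2 (want <) — does not hold.
3) d - a = 2 - 7 = -5, not -8 — does not hold.
4) a - d = 7 - 2 = 5 — holds.
5) g = 12 is even — does not hold.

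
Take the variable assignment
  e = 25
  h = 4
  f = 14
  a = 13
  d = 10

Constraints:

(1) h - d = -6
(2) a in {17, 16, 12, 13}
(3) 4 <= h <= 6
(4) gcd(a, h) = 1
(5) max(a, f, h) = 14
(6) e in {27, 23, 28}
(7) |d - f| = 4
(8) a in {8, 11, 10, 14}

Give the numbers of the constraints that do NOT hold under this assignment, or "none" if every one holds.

Constraints 6 and 8 do not hold.

(1) h - d = 4 - 10 = -6  yes
(2) a = 13 is in {17, 16, 12, 13}  yes
(3) h = 4 lies in [4, 6]  yes
(4) gcd(13, 4) = 1  yes
(5) max(13, 14, 4) = 14  yes
(6) e = 25 is not in {27, 23, 28}  no
(7) |10 - 14| = 4  yes
(8) a = 13 is not in {8, 11, 10, 14}  no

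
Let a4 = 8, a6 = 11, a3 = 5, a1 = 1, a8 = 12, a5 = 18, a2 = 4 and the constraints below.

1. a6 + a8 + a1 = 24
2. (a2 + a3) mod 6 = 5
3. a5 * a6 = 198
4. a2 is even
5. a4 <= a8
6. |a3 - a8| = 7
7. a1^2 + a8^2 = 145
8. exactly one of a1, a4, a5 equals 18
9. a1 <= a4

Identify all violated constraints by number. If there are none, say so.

Violated: 2.

1. a6 + a8 + a1 = 11 + 12 + 1 = 24 — holds.
2. a2 + a3 = 9; 9 mod 6 = 3, not 5 — fails.
3. a5 * a6 = 18 * 11 = 198 — holds.
4. a2 = 4 is even — holds.
5. a4 = 8, a8 = 12; 8 ≤ 12 — holds.
6. |5 - 12| = 7 — holds.
7. a1^2 + a8^2 = 1^2 + 12^2 = 1 + 144 = 145 — holds.
8. a1=1, a4=8, a5=18; 1 of them equals 18 — holds.
9. a1 = 1, a4 = 8; 1 ≤ 8 — holds.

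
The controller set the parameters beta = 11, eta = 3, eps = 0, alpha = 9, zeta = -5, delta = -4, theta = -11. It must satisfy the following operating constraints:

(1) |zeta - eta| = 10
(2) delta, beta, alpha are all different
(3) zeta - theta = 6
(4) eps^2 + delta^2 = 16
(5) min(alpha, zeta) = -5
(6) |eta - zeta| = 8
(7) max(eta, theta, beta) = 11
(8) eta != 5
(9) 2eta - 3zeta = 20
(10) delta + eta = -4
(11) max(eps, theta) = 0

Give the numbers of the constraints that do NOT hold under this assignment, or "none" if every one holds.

The assignment fails constraints 1, 9, and 10.

(1) |-5 - 3| = 8, not 10 — violated.
(2) values -4, 11, 9 are pairwise distinct — OK.
(3) zeta - theta = -5 - (-11) = 6 — OK.
(4) eps^2 + delta^2 = 0^2 + (-4)^2 = 0 + 16 = 16 — OK.
(5) min(9, -5) = -5 — OK.
(6) |3 - (-5)| = 8 — OK.
(7) max(3, -11, 11) = 11 — OK.
(8) eta = 3, and 3 ≠ 5 — OK.
(9) 2eta - 3zeta = 2(3) - 3(-5) = 21, not 20 — violated.
(10) delta + eta = -4 + 3 = -1, not -4 — violated.
(11) max(0, -11) = 0 — OK.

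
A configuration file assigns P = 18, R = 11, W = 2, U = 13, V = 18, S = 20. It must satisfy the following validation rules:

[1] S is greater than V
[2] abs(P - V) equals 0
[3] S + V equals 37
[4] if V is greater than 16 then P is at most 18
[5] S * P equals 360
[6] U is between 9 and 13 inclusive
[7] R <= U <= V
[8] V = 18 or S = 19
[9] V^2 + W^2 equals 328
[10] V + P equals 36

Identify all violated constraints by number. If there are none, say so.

[1] S = 20, V = 18; 20 > 18  true
[2] abs(18 - 18) = 0  true
[3] S + V = 20 + 18 = 38, not 37  false
[4] V = 18 > 16, so we need P ≤ 18; P = 18 ≤ 18  true
[5] S * P = 20 * 18 = 360  true
[6] U = 13 lies in [9, 13]  true
[7] values 11 <= 13 <= 18  true
[8] V = 18 = 18 (first disjunct)  true
[9] V^2 + W^2 = 18^2 + 2^2 = 324 + 4 = 328  true
[10] V + P = 18 + 18 = 36  true

The assignment fails constraint 3.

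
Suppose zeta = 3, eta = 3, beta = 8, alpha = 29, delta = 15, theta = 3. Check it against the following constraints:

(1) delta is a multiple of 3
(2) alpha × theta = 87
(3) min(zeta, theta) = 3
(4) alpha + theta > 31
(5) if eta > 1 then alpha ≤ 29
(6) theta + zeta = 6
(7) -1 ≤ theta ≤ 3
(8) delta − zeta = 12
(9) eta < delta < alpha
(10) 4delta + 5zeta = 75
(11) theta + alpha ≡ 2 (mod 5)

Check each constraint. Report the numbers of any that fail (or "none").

(1) 15 / 3 = 5, so 3 divides 15  true
(2) alpha × theta = 29 × 3 = 87  true
(3) min(3, 3) = 3  true
(4) alpha + theta = 29 + 3 = 32; 32 > 31  true
(5) eta = 3 > 1, so we need alpha ≤ 29; alpha = 29 ≤ 29  true
(6) theta + zeta = 3 + 3 = 6  true
(7) theta = 3 lies in [-1, 3]  true
(8) delta − zeta = 15 − 3 = 12  true
(9) values 3 < 15 < 29  true
(10) 4delta + 5zeta = 4(15) + 5(3) = 75  true
(11) theta + alpha = 32; 32 mod 5 = 2  true

None — every constraint holds.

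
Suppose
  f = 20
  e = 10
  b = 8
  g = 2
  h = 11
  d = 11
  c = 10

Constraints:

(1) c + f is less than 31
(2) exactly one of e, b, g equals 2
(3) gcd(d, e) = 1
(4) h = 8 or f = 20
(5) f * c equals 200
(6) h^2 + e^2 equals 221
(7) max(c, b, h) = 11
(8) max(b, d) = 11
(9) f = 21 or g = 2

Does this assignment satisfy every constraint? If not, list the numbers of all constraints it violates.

No violations.

(1) c + f = 10 + 20 = 30; 30 < 31  true
(2) e=10, b=8, g=2; 1 of them equals 2  true
(3) gcd(11, 10) = 1  true
(4) h = 11 ≠ 8, but f = 20 = 20 (second disjunct)  true
(5) f * c = 20 * 10 = 200  true
(6) h^2 + e^2 = 11^2 + 10^2 = 121 + 100 = 221  true
(7) max(10, 8, 11) = 11  true
(8) max(8, 11) = 11  true
(9) f = 20 ≠ 21, but g = 2 = 2 (second disjunct)  true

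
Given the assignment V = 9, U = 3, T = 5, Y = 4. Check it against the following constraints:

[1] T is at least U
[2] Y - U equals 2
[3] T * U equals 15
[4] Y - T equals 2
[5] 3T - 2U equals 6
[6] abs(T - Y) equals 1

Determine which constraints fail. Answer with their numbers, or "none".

[1] T = 5, U = 3; 5 ≥ 3 — holds.
[2] Y - U = 4 - 3 = 1, not 2 — does not hold.
[3] T * U = 5 * 3 = 15 — holds.
[4] Y - T = 4 - 5 = -1, not 2 — does not hold.
[5] 3T - 2U = 3(5) - 2(3) = 9, not 6 — does not hold.
[6] abs(5 - 4) = 1 — holds.

The assignment fails constraints 2, 4, 5.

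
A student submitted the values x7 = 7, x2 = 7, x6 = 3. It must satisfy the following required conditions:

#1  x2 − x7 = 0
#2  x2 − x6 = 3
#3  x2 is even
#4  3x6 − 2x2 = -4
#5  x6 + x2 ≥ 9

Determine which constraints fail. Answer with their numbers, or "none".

Constraints 2, 3, 4 are violated.

#1 x2 − x7 = 7 − 7 = 0 — OK.
#2 x2 − x6 = 7 − 3 = 4, not 3 — violated.
#3 x2 = 7 is odd — violated.
#4 3x6 − 2x2 = 3(3) − 2(7) = -5, not -4 — violated.
#5 x6 + x2 = 3 + 7 = 10; 10 ≥ 9 — OK.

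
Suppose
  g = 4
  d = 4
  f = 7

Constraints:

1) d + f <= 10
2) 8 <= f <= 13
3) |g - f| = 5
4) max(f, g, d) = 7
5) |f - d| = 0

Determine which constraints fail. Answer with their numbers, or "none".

1) d + f = 4 + 7 = 11; 11 > 10, bound 10 not met — fails.
2) f = 7 is outside [8, 13] — fails.
3) |4 - 7| = 3, not 5 — fails.
4) max(7, 4, 4) = 7 — holds.
5) |7 - 4| = 3, not 0 — fails.

No — constraints 1, 2, 3, 5 are not satisfied.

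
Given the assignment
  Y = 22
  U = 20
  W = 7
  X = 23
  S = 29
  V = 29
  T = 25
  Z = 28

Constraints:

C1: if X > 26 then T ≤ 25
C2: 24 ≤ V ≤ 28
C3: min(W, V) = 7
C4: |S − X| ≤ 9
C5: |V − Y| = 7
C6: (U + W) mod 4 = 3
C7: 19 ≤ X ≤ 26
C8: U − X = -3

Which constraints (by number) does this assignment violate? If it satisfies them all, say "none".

Violated: 2.

C1: X = 23, not > 26; antecedent false, conditional vacuously true  ✓
C2: V = 29 is outside [24, 28]  ✗
C3: min(7, 29) = 7  ✓
C4: |29 − 23| = 6; 6 ≤ 9  ✓
C5: |29 − 22| = 7  ✓
C6: U + W = 27; 27 mod 4 = 3  ✓
C7: X = 23 lies in [19, 26]  ✓
C8: U − X = 20 − 23 = -3  ✓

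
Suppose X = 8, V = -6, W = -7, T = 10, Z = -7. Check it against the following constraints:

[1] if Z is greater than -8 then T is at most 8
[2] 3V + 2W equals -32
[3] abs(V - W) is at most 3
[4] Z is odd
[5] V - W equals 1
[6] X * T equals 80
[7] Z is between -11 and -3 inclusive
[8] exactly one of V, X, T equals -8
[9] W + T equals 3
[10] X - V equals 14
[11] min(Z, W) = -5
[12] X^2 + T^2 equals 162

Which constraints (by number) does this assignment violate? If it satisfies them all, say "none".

[1] Z = -7 > -8, so we need T ≤ 8; but T = 10 > 8 — violated.
[2] 3V + 2W = 3(-6) + 2(-7) = -32 — satisfied.
[3] abs(-6 - (-7)) = 1; 1 ≤ 3 — satisfied.
[4] Z = -7 is odd — satisfied.
[5] V - W = -6 - (-7) = 1 — satisfied.
[6] X * T = 8 * 10 = 80 — satisfied.
[7] Z = -7 lies in [-11, -3] — satisfied.
[8] V=-6, X=8, T=10; 0 of them equal -8, not exactly one — violated.
[9] W + T = -7 + 10 = 3 — satisfied.
[10] X - V = 8 - (-6) = 14 — satisfied.
[11] min(-7, -7) = -7, not -5 — violated.
[12] X^2 + T^2 = 8^2 + 10^2 = 64 + 100 = 164, not 162 — violated.

No — constraints 1, 8, 11, 12 are not satisfied.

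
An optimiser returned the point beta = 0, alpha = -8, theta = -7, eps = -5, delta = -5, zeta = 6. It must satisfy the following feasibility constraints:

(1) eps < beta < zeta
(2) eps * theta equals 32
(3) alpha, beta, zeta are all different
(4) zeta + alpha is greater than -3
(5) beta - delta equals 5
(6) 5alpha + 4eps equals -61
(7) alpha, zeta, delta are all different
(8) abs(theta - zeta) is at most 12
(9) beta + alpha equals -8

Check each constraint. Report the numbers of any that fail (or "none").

No — constraints 2, 6, and 8 are not satisfied.

(1) values -5 < 0 < 6 — holds.
(2) eps * theta = -5 * (-7) = 35, not 32 — does not hold.
(3) values -8, 0, 6 are pairwise distinct — holds.
(4) zeta + alpha = 6 + (-8) = -2; -2 > -3 — holds.
(5) beta - delta = 0 - (-5) = 5 — holds.
(6) 5alpha + 4eps = 5(-8) + 4(-5) = -60, not -61 — does not hold.
(7) values -8, 6, -5 are pairwise distinct — holds.
(8) abs(-7 - 6) = 13; 13 > 12, exceeds bound 12 — does not hold.
(9) beta + alpha = 0 + (-8) = -8 — holds.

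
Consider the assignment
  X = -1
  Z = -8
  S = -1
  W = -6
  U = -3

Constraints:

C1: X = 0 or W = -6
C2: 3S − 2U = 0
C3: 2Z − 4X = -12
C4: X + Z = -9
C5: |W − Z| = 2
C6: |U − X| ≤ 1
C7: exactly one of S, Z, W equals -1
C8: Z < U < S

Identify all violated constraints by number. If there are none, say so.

C1: X = -1 ≠ 0, but W = -6 = -6 (second disjunct) — satisfied.
C2: 3S − 2U = 3(-1) − 2(-3) = 3, not 0 — violated.
C3: 2Z − 4X = 2(-8) − 4(-1) = -12 — satisfied.
C4: X + Z = -1 + (-8) = -9 — satisfied.
C5: |-6 − (-8)| = 2 — satisfied.
C6: |-3 − (-1)| = 2; 2 > 1, exceeds bound 1 — violated.
C7: S=-1, Z=-8, W=-6; 1 of them equals -1 — satisfied.
C8: values -8 < -3 < -1 — satisfied.

The assignment fails constraints 2, 6.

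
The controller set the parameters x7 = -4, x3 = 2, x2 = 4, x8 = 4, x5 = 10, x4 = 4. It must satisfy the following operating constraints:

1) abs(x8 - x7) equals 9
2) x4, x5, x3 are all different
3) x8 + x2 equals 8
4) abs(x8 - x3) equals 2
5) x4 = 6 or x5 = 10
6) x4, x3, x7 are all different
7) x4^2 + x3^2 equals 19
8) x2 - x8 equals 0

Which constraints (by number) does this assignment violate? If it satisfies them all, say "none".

1) abs(4 - (-4)) = 8, not 9  false
2) values 4, 10, 2 are pairwise distinct  true
3) x8 + x2 = 4 + 4 = 8  true
4) abs(4 - 2) = 2  true
5) x4 = 4 ≠ 6, but x5 = 10 = 10 (second disjunct)  true
6) values 4, 2, -4 are pairwise distinct  true
7) x4^2 + x3^2 = 4^2 + 2^2 = 16 + 4 = 20, not 19  false
8) x2 - x8 = 4 - 4 = 0  true

Constraints 1 and 7 do not hold.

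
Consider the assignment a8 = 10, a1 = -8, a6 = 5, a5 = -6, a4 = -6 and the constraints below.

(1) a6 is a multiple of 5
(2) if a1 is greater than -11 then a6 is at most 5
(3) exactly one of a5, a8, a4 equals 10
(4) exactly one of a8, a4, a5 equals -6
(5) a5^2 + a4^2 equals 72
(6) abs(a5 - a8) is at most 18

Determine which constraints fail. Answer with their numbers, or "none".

Constraint 4 does not hold.

(1) 5 / 5 = 1, so 5 divides 5 — satisfied.
(2) a1 = -8 > -11, so we need a6 ≤ 5; a6 = 5 ≤ 5 — satisfied.
(3) a5=-6, a8=10, a4=-6; 1 of them equals 10 — satisfied.
(4) a8=10, a4=-6, a5=-6; 2 of them equal -6, not exactly one — violated.
(5) a5^2 + a4^2 = (-6)^2 + (-6)^2 = 36 + 36 = 72 — satisfied.
(6) abs(-6 - 10) = 16; 16 ≤ 18 — satisfied.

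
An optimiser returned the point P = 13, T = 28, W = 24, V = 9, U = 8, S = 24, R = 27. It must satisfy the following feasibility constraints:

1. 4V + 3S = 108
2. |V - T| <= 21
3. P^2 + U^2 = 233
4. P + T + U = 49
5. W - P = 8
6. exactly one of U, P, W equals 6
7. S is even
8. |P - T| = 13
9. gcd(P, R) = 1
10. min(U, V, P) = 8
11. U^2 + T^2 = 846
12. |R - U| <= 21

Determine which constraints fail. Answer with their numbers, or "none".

1. 4V + 3S = 4(9) + 3(24) = 108  ✔
2. |9 - 28| = 19; 19 ≤ 21  ✔
3. P^2 + U^2 = 13^2 + 8^2 = 169 + 64 = 233  ✔
4. P + T + U = 13 + 28 + 8 = 49  ✔
5. W - P = 24 - 13 = 11, not 8  ✘
6. U=8, P=13, W=24; 0 of them equal 6, not exactly one  ✘
7. S = 24 is even  ✔
8. |13 - 28| = 15, not 13  ✘
9. gcd(13, 27) = 1  ✔
10. min(8, 9, 13) = 8  ✔
11. U^2 + T^2 = 8^2 + 28^2 = 64 + 784 = 848, not 846  ✘
12. |27 - 8| = 19; 19 ≤ 21  ✔

Constraints 5, 6, 8, and 11 do not hold.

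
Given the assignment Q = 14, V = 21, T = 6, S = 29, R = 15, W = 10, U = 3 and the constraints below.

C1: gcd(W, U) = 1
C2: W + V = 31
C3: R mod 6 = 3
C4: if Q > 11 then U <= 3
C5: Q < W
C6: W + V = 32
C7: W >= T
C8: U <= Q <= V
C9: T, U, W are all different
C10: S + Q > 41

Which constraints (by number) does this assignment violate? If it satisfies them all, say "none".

Constraints 5, 6 are violated.

C1: gcd(10, 3) = 1  ✔
C2: W + V = 10 + 21 = 31  ✔
C3: 15 mod 6 = 3  ✔
C4: Q = 14 > 11, so we need U ≤ 3; U = 3 ≤ 3  ✔
C5: Q = 14, W = 10; 14 ≥ 10 (want <)  ✘
C6: W + V = 10 + 21 = 31, not 32  ✘
C7: W = 10, T = 6; 10 ≥ 6  ✔
C8: values 3 <= 14 <= 21  ✔
C9: values 6, 3, 10 are pairwise distinct  ✔
C10: S + Q = 29 + 14 = 43; 43 > 41  ✔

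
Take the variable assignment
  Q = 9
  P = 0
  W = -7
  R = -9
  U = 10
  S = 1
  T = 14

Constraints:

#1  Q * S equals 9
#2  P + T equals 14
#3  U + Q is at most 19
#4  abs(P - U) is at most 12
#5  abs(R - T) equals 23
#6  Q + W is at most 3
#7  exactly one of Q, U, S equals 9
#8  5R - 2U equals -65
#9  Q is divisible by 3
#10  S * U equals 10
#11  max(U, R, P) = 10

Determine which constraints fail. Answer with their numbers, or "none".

#1 Q * S = 9 * 1 = 9  ✓
#2 P + T = 0 + 14 = 14  ✓
#3 U + Q = 10 + 9 = 19; 19 ≤ 19  ✓
#4 abs(0 - 10) = 10; 10 ≤ 12  ✓
#5 abs(-9 - 14) = 23  ✓
#6 Q + W = 9 + (-7) = 2; 2 ≤ 3  ✓
#7 Q=9, U=10, S=1; 1 of them equals 9  ✓
#8 5R - 2U = 5(-9) - 2(10) = -65  ✓
#9 9 / 3 = 3, so 3 divides 9  ✓
#10 S * U = 1 * 10 = 10  ✓
#11 max(10, -9, 0) = 10  ✓

No violations.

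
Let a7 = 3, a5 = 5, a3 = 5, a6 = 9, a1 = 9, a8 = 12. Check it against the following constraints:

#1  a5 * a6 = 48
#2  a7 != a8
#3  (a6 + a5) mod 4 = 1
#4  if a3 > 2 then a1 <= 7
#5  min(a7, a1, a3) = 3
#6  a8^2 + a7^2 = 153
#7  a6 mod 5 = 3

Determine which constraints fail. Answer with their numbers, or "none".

#1 a5 * a6 = 5 * 9 = 45, not 48 — fails.
#2 a7 = 3, a8 = 12; distinct — holds.
#3 a6 + a5 = 14; 14 mod 4 = 2, not 1 — fails.
#4 a3 = 5 > 2, so we need a1 ≤ 7; but a1 = 9 > 7 — fails.
#5 min(3, 9, 5) = 3 — holds.
#6 a8^2 + a7^2 = 12^2 + 3^2 = 144 + 9 = 153 — holds.
#7 9 mod 5 = 4, not 3 — fails.

The assignment fails constraints 1, 3, 4, and 7.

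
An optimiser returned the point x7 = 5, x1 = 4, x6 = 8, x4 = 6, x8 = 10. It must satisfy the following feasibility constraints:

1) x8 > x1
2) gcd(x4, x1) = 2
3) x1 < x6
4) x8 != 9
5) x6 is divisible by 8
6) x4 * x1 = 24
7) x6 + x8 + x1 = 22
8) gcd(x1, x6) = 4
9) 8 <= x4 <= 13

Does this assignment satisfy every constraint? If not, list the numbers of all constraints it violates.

The assignment fails constraint 9.

1) x8 = 10, x1 = 4; 10 > 4 — OK.
2) gcd(6, 4) = 2 — OK.
3) x1 = 4, x6 = 8; 4 < 8 — OK.
4) x8 = 10, and 10 ≠ 9 — OK.
5) 8 / 8 = 1, so 8 divides 8 — OK.
6) x4 * x1 = 6 * 4 = 24 — OK.
7) x6 + x8 + x1 = 8 + 10 + 4 = 22 — OK.
8) gcd(4, 8) = 4 — OK.
9) x4 = 6 is outside [8, 13] — violated.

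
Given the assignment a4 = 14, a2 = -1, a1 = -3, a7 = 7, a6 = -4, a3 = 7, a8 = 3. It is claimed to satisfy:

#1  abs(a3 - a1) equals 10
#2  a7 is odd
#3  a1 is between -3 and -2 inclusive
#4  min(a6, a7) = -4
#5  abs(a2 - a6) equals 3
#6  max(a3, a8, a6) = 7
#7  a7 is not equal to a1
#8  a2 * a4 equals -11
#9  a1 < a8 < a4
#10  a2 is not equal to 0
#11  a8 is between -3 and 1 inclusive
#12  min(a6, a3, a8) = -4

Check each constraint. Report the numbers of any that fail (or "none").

Constraints 8 and 11 do not hold.

#1 abs(7 - (-3)) = 10  ✔
#2 a7 = 7 is odd  ✔
#3 a1 = -3 lies in [-3, -2]  ✔
#4 min(-4, 7) = -4  ✔
#5 abs(-1 - (-4)) = 3  ✔
#6 max(7, 3, -4) = 7  ✔
#7 a7 = 7, a1 = -3; distinct  ✔
#8 a2 * a4 = -1 * 14 = -14, not -11  ✘
#9 values -3 < 3 < 14  ✔
#10 a2 = -1, and -1 ≠ 0  ✔
#11 a8 = 3 is outside [-3, 1]  ✘
#12 min(-4, 7, 3) = -4  ✔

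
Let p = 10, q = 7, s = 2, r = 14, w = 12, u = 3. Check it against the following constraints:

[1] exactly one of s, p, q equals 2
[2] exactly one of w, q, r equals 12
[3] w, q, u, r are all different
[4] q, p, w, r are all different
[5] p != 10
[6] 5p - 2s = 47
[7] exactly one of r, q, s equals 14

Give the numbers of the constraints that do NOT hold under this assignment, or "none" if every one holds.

[1] s=2, p=10, q=7; 1 of them equals 2  holds
[2] w=12, q=7, r=14; 1 of them equals 12  holds
[3] values 12, 7, 3, 14 are pairwise distinct  holds
[4] values 7, 10, 12, 14 are pairwise distinct  holds
[5] p = 10, but 10 is required to differ  fails
[6] 5p - 2s = 5(10) - 2(2) = 46, not 47  fails
[7] r=14, q=7, s=2; 1 of them equals 14  holds

Constraints 5, 6 do not hold.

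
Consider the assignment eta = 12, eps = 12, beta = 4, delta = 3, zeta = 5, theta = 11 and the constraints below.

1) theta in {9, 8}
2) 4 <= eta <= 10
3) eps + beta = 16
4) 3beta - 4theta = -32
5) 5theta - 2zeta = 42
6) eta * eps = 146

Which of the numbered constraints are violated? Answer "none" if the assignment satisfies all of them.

1) theta = 11 is not in {9, 8} — does not hold.
2) eta = 12 is outside [4, 10] — does not hold.
3) eps + beta = 12 + 4 = 16 — holds.
4) 3beta - 4theta = 3(4) - 4(11) = -32 — holds.
5) 5theta - 2zeta = 5(11) - 2(5) = 45, not 42 — does not hold.
6) eta * eps = 12 * 12 = 144, not 146 — does not hold.

Constraints 1, 2, 5, and 6 are violated.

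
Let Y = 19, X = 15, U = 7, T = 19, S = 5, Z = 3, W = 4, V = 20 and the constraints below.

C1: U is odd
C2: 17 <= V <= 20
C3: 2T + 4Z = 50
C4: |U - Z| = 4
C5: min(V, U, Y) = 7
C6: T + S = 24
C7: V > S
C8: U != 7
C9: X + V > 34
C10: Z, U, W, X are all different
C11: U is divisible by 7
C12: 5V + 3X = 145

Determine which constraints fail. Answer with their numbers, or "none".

Constraint 8 does not hold.

C1: U = 7 is odd  true
C2: V = 20 lies in [17, 20]  true
C3: 2T + 4Z = 2(19) + 4(3) = 50  true
C4: |7 - 3| = 4  true
C5: min(20, 7, 19) = 7  true
C6: T + S = 19 + 5 = 24  true
C7: V = 20, S = 5; 20 > 5  true
C8: U = 7, but 7 is required to differ  false
C9: X + V = 15 + 20 = 35; 35 > 34  true
C10: values 3, 7, 4, 15 are pairwise distinct  true
C11: 7 / 7 = 1, so 7 divides 7  true
C12: 5V + 3X = 5(20) + 3(15) = 145  true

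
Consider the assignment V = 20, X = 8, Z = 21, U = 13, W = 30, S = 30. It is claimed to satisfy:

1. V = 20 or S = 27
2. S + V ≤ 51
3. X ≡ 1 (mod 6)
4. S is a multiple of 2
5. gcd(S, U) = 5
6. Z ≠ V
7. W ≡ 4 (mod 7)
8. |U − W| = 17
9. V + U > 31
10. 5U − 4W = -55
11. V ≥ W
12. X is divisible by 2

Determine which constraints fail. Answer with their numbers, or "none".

Violated: 3, 5, 7, 11.

1. V = 20 = 20 (first disjunct) — holds.
2. S + V = 30 + 20 = 50; 50 ≤ 51 — holds.
3. 8 mod 6 = 2, not 1 — fails.
4. 30 / 2 = 15, so 2 divides 30 — holds.
5. gcd(30, 13) = 1, not 5 — fails.
6. Z = 21, V = 20; distinct — holds.
7. 30 mod 7 = 2, not 4 — fails.
8. |13 − 30| = 17 — holds.
9. V + U = 20 + 13 = 33; 33 > 31 — holds.
10. 5U − 4W = 5(13) − 4(30) = -55 — holds.
11. V = 20, W = 30; 20 < 30 (want ≥) — fails.
12. 8 / 2 = 4, so 2 divides 8 — holds.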